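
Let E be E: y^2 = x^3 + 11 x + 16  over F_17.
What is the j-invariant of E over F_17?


Delta = -16(4 a^3 + 27 b^2) mod 17 = 13
-1728 * (4 a)^3 = -1728 * (4*11)^3 mod 17 = 16
j = 16 * 13^(-1) mod 17 = 13

j = 13 (mod 17)


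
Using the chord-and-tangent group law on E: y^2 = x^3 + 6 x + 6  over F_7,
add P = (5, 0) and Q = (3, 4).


P != Q, so use the chord formula.
s = (y2 - y1) / (x2 - x1) = (4) / (5) mod 7 = 5
x3 = s^2 - x1 - x2 mod 7 = 5^2 - 5 - 3 = 3
y3 = s (x1 - x3) - y1 mod 7 = 5 * (5 - 3) - 0 = 3

P + Q = (3, 3)


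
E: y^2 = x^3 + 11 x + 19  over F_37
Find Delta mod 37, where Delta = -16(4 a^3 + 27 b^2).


4 a^3 + 27 b^2 = 4*11^3 + 27*19^2 = 5324 + 9747 = 15071
Delta = -16 * (15071) = -241136
Delta mod 37 = 30

Delta = 30 (mod 37)


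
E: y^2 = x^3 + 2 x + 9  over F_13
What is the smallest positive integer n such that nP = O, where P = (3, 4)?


Compute successive multiples of P until we hit O:
  1P = (3, 4)
  2P = (11, 6)
  3P = (8, 11)
  4P = (5, 1)
  5P = (4, 4)
  6P = (6, 9)
  7P = (1, 8)
  8P = (0, 3)
  ... (continuing to 17P)
  17P = O

ord(P) = 17


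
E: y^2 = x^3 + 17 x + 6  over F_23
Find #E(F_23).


For each x in F_23, count y with y^2 = x^3 + 17 x + 6 mod 23:
  x = 0: RHS = 6, y in [11, 12]  -> 2 point(s)
  x = 1: RHS = 1, y in [1, 22]  -> 2 point(s)
  x = 2: RHS = 2, y in [5, 18]  -> 2 point(s)
  x = 4: RHS = 0, y in [0]  -> 1 point(s)
  x = 5: RHS = 9, y in [3, 20]  -> 2 point(s)
  x = 6: RHS = 2, y in [5, 18]  -> 2 point(s)
  x = 7: RHS = 8, y in [10, 13]  -> 2 point(s)
  x = 10: RHS = 3, y in [7, 16]  -> 2 point(s)
  x = 11: RHS = 6, y in [11, 12]  -> 2 point(s)
  x = 12: RHS = 6, y in [11, 12]  -> 2 point(s)
  x = 13: RHS = 9, y in [3, 20]  -> 2 point(s)
  x = 15: RHS = 2, y in [5, 18]  -> 2 point(s)
  x = 16: RHS = 4, y in [2, 21]  -> 2 point(s)
  x = 18: RHS = 3, y in [7, 16]  -> 2 point(s)
  x = 19: RHS = 12, y in [9, 14]  -> 2 point(s)
Affine points: 29. Add the point at infinity: total = 30.

#E(F_23) = 30


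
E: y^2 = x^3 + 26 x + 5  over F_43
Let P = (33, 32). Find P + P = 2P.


Doubling: s = (3 x1^2 + a) / (2 y1)
s = (3*33^2 + 26) / (2*32) mod 43 = 36
x3 = s^2 - 2 x1 mod 43 = 36^2 - 2*33 = 26
y3 = s (x1 - x3) - y1 mod 43 = 36 * (33 - 26) - 32 = 5

2P = (26, 5)


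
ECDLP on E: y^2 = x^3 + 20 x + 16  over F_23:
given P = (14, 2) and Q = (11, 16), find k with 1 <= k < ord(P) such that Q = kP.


Enumerate multiples of P until we hit Q = (11, 16):
  1P = (14, 2)
  2P = (7, 4)
  3P = (11, 7)
  4P = (11, 16)
Match found at i = 4.

k = 4


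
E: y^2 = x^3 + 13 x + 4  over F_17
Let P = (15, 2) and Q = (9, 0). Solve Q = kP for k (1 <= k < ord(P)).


Enumerate multiples of P until we hit Q = (9, 0):
  1P = (15, 2)
  2P = (8, 12)
  3P = (12, 1)
  4P = (9, 0)
Match found at i = 4.

k = 4


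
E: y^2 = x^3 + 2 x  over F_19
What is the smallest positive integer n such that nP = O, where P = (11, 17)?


Compute successive multiples of P until we hit O:
  1P = (11, 17)
  2P = (17, 8)
  3P = (17, 11)
  4P = (11, 2)
  5P = O

ord(P) = 5


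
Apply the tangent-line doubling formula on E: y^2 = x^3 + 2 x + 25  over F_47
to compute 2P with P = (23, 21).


Doubling: s = (3 x1^2 + a) / (2 y1)
s = (3*23^2 + 2) / (2*21) mod 47 = 30
x3 = s^2 - 2 x1 mod 47 = 30^2 - 2*23 = 8
y3 = s (x1 - x3) - y1 mod 47 = 30 * (23 - 8) - 21 = 6

2P = (8, 6)


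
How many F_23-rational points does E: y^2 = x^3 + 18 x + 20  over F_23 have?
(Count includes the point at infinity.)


For each x in F_23, count y with y^2 = x^3 + 18 x + 20 mod 23:
  x = 1: RHS = 16, y in [4, 19]  -> 2 point(s)
  x = 2: RHS = 18, y in [8, 15]  -> 2 point(s)
  x = 3: RHS = 9, y in [3, 20]  -> 2 point(s)
  x = 4: RHS = 18, y in [8, 15]  -> 2 point(s)
  x = 7: RHS = 6, y in [11, 12]  -> 2 point(s)
  x = 8: RHS = 9, y in [3, 20]  -> 2 point(s)
  x = 10: RHS = 4, y in [2, 21]  -> 2 point(s)
  x = 11: RHS = 8, y in [10, 13]  -> 2 point(s)
  x = 12: RHS = 9, y in [3, 20]  -> 2 point(s)
  x = 13: RHS = 13, y in [6, 17]  -> 2 point(s)
  x = 14: RHS = 3, y in [7, 16]  -> 2 point(s)
  x = 15: RHS = 8, y in [10, 13]  -> 2 point(s)
  x = 17: RHS = 18, y in [8, 15]  -> 2 point(s)
  x = 18: RHS = 12, y in [9, 14]  -> 2 point(s)
  x = 20: RHS = 8, y in [10, 13]  -> 2 point(s)
  x = 22: RHS = 1, y in [1, 22]  -> 2 point(s)
Affine points: 32. Add the point at infinity: total = 33.

#E(F_23) = 33


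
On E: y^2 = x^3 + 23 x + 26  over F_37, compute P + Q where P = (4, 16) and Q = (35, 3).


P != Q, so use the chord formula.
s = (y2 - y1) / (x2 - x1) = (24) / (31) mod 37 = 33
x3 = s^2 - x1 - x2 mod 37 = 33^2 - 4 - 35 = 14
y3 = s (x1 - x3) - y1 mod 37 = 33 * (4 - 14) - 16 = 24

P + Q = (14, 24)


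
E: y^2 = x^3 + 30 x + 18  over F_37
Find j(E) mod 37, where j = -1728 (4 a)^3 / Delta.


Delta = -16(4 a^3 + 27 b^2) mod 37 = 14
-1728 * (4 a)^3 = -1728 * (4*30)^3 mod 37 = 27
j = 27 * 14^(-1) mod 37 = 31

j = 31 (mod 37)


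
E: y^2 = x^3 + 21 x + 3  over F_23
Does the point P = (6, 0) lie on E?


Check whether y^2 = x^3 + 21 x + 3 (mod 23) for (x, y) = (6, 0).
LHS: y^2 = 0^2 mod 23 = 0
RHS: x^3 + 21 x + 3 = 6^3 + 21*6 + 3 mod 23 = 0
LHS = RHS

Yes, on the curve


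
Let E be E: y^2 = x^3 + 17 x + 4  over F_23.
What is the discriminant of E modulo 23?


4 a^3 + 27 b^2 = 4*17^3 + 27*4^2 = 19652 + 432 = 20084
Delta = -16 * (20084) = -321344
Delta mod 23 = 12

Delta = 12 (mod 23)


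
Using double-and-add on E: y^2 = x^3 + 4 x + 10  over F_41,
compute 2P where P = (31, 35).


k = 2 = 10_2 (binary, LSB first: 01)
Double-and-add from P = (31, 35):
  bit 0 = 0: acc unchanged = O
  bit 1 = 1: acc = O + (24, 20) = (24, 20)

2P = (24, 20)


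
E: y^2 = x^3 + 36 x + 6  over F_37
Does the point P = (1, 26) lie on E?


Check whether y^2 = x^3 + 36 x + 6 (mod 37) for (x, y) = (1, 26).
LHS: y^2 = 26^2 mod 37 = 10
RHS: x^3 + 36 x + 6 = 1^3 + 36*1 + 6 mod 37 = 6
LHS != RHS

No, not on the curve


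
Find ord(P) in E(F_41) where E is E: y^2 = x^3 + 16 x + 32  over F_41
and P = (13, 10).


Compute successive multiples of P until we hit O:
  1P = (13, 10)
  2P = (5, 27)
  3P = (32, 15)
  4P = (39, 22)
  5P = (29, 11)
  6P = (36, 27)
  7P = (12, 5)
  8P = (0, 14)
  ... (continuing to 53P)
  53P = O

ord(P) = 53


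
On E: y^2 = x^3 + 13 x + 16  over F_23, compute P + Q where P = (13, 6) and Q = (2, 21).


P != Q, so use the chord formula.
s = (y2 - y1) / (x2 - x1) = (15) / (12) mod 23 = 7
x3 = s^2 - x1 - x2 mod 23 = 7^2 - 13 - 2 = 11
y3 = s (x1 - x3) - y1 mod 23 = 7 * (13 - 11) - 6 = 8

P + Q = (11, 8)


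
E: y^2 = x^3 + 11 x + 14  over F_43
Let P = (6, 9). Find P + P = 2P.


Doubling: s = (3 x1^2 + a) / (2 y1)
s = (3*6^2 + 11) / (2*9) mod 43 = 9
x3 = s^2 - 2 x1 mod 43 = 9^2 - 2*6 = 26
y3 = s (x1 - x3) - y1 mod 43 = 9 * (6 - 26) - 9 = 26

2P = (26, 26)


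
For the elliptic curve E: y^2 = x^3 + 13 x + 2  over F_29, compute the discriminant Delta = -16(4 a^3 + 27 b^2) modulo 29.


4 a^3 + 27 b^2 = 4*13^3 + 27*2^2 = 8788 + 108 = 8896
Delta = -16 * (8896) = -142336
Delta mod 29 = 25

Delta = 25 (mod 29)


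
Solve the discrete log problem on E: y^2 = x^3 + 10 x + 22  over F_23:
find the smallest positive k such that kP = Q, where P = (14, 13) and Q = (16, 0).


Enumerate multiples of P until we hit Q = (16, 0):
  1P = (14, 13)
  2P = (18, 10)
  3P = (16, 0)
Match found at i = 3.

k = 3


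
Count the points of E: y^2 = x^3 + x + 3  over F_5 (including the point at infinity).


For each x in F_5, count y with y^2 = x^3 + 1 x + 3 mod 5:
  x = 1: RHS = 0, y in [0]  -> 1 point(s)
  x = 4: RHS = 1, y in [1, 4]  -> 2 point(s)
Affine points: 3. Add the point at infinity: total = 4.

#E(F_5) = 4


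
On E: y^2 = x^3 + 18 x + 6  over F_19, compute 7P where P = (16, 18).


k = 7 = 111_2 (binary, LSB first: 111)
Double-and-add from P = (16, 18):
  bit 0 = 1: acc = O + (16, 18) = (16, 18)
  bit 1 = 1: acc = (16, 18) + (4, 16) = (8, 15)
  bit 2 = 1: acc = (8, 15) + (18, 5) = (13, 9)

7P = (13, 9)


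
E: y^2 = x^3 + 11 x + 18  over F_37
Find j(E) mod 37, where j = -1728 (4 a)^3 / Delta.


Delta = -16(4 a^3 + 27 b^2) mod 37 = 30
-1728 * (4 a)^3 = -1728 * (4*11)^3 mod 37 = 36
j = 36 * 30^(-1) mod 37 = 16

j = 16 (mod 37)


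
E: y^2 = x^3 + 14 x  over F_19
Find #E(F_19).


For each x in F_19, count y with y^2 = x^3 + 14 x + 0 mod 19:
  x = 0: RHS = 0, y in [0]  -> 1 point(s)
  x = 2: RHS = 17, y in [6, 13]  -> 2 point(s)
  x = 4: RHS = 6, y in [5, 14]  -> 2 point(s)
  x = 5: RHS = 5, y in [9, 10]  -> 2 point(s)
  x = 7: RHS = 4, y in [2, 17]  -> 2 point(s)
  x = 8: RHS = 16, y in [4, 15]  -> 2 point(s)
  x = 9: RHS = 0, y in [0]  -> 1 point(s)
  x = 10: RHS = 0, y in [0]  -> 1 point(s)
  x = 13: RHS = 4, y in [2, 17]  -> 2 point(s)
  x = 16: RHS = 7, y in [8, 11]  -> 2 point(s)
  x = 18: RHS = 4, y in [2, 17]  -> 2 point(s)
Affine points: 19. Add the point at infinity: total = 20.

#E(F_19) = 20


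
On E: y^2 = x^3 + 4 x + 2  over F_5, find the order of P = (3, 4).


Compute successive multiples of P until we hit O:
  1P = (3, 4)
  2P = (3, 1)
  3P = O

ord(P) = 3


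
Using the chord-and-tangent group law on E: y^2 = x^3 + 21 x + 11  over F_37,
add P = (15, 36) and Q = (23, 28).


P != Q, so use the chord formula.
s = (y2 - y1) / (x2 - x1) = (29) / (8) mod 37 = 36
x3 = s^2 - x1 - x2 mod 37 = 36^2 - 15 - 23 = 0
y3 = s (x1 - x3) - y1 mod 37 = 36 * (15 - 0) - 36 = 23

P + Q = (0, 23)


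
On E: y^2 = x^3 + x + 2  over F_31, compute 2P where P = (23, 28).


Doubling: s = (3 x1^2 + a) / (2 y1)
s = (3*23^2 + 1) / (2*28) mod 31 = 4
x3 = s^2 - 2 x1 mod 31 = 4^2 - 2*23 = 1
y3 = s (x1 - x3) - y1 mod 31 = 4 * (23 - 1) - 28 = 29

2P = (1, 29)


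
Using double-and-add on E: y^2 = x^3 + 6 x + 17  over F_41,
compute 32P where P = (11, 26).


k = 32 = 100000_2 (binary, LSB first: 000001)
Double-and-add from P = (11, 26):
  bit 0 = 0: acc unchanged = O
  bit 1 = 0: acc unchanged = O
  bit 2 = 0: acc unchanged = O
  bit 3 = 0: acc unchanged = O
  bit 4 = 0: acc unchanged = O
  bit 5 = 1: acc = O + (26, 23) = (26, 23)

32P = (26, 23)


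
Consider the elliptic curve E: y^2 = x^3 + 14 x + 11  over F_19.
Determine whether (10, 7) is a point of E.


Check whether y^2 = x^3 + 14 x + 11 (mod 19) for (x, y) = (10, 7).
LHS: y^2 = 7^2 mod 19 = 11
RHS: x^3 + 14 x + 11 = 10^3 + 14*10 + 11 mod 19 = 11
LHS = RHS

Yes, on the curve


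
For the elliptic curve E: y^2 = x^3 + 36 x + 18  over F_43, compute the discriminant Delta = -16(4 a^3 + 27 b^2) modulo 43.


4 a^3 + 27 b^2 = 4*36^3 + 27*18^2 = 186624 + 8748 = 195372
Delta = -16 * (195372) = -3125952
Delta mod 43 = 19

Delta = 19 (mod 43)


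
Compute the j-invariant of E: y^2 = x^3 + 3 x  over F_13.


Delta = -16(4 a^3 + 27 b^2) mod 13 = 1
-1728 * (4 a)^3 = -1728 * (4*3)^3 mod 13 = 12
j = 12 * 1^(-1) mod 13 = 12

j = 12 (mod 13)


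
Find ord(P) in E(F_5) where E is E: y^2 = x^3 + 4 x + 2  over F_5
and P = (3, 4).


Compute successive multiples of P until we hit O:
  1P = (3, 4)
  2P = (3, 1)
  3P = O

ord(P) = 3


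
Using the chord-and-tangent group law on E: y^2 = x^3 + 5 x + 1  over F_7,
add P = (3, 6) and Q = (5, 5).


P != Q, so use the chord formula.
s = (y2 - y1) / (x2 - x1) = (6) / (2) mod 7 = 3
x3 = s^2 - x1 - x2 mod 7 = 3^2 - 3 - 5 = 1
y3 = s (x1 - x3) - y1 mod 7 = 3 * (3 - 1) - 6 = 0

P + Q = (1, 0)


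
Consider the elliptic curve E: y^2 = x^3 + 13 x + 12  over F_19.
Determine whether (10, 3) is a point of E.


Check whether y^2 = x^3 + 13 x + 12 (mod 19) for (x, y) = (10, 3).
LHS: y^2 = 3^2 mod 19 = 9
RHS: x^3 + 13 x + 12 = 10^3 + 13*10 + 12 mod 19 = 2
LHS != RHS

No, not on the curve


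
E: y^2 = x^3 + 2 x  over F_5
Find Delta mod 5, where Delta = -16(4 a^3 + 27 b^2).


4 a^3 + 27 b^2 = 4*2^3 + 27*0^2 = 32 + 0 = 32
Delta = -16 * (32) = -512
Delta mod 5 = 3

Delta = 3 (mod 5)


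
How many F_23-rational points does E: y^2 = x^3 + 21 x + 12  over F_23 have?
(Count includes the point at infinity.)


For each x in F_23, count y with y^2 = x^3 + 21 x + 12 mod 23:
  x = 0: RHS = 12, y in [9, 14]  -> 2 point(s)
  x = 2: RHS = 16, y in [4, 19]  -> 2 point(s)
  x = 5: RHS = 12, y in [9, 14]  -> 2 point(s)
  x = 6: RHS = 9, y in [3, 20]  -> 2 point(s)
  x = 8: RHS = 2, y in [5, 18]  -> 2 point(s)
  x = 10: RHS = 3, y in [7, 16]  -> 2 point(s)
  x = 18: RHS = 12, y in [9, 14]  -> 2 point(s)
  x = 19: RHS = 2, y in [5, 18]  -> 2 point(s)
  x = 21: RHS = 8, y in [10, 13]  -> 2 point(s)
  x = 22: RHS = 13, y in [6, 17]  -> 2 point(s)
Affine points: 20. Add the point at infinity: total = 21.

#E(F_23) = 21


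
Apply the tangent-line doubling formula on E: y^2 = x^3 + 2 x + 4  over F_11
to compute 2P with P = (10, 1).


Doubling: s = (3 x1^2 + a) / (2 y1)
s = (3*10^2 + 2) / (2*1) mod 11 = 8
x3 = s^2 - 2 x1 mod 11 = 8^2 - 2*10 = 0
y3 = s (x1 - x3) - y1 mod 11 = 8 * (10 - 0) - 1 = 2

2P = (0, 2)


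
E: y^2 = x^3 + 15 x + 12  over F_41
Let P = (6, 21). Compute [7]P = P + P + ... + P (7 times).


k = 7 = 111_2 (binary, LSB first: 111)
Double-and-add from P = (6, 21):
  bit 0 = 1: acc = O + (6, 21) = (6, 21)
  bit 1 = 1: acc = (6, 21) + (29, 20) = (16, 24)
  bit 2 = 1: acc = (16, 24) + (40, 18) = (3, 24)

7P = (3, 24)


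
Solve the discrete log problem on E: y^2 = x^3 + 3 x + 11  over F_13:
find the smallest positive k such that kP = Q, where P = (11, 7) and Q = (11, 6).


Enumerate multiples of P until we hit Q = (11, 6):
  1P = (11, 7)
  2P = (8, 12)
  3P = (4, 3)
  4P = (10, 1)
  5P = (2, 8)
  6P = (9, 0)
  7P = (2, 5)
  8P = (10, 12)
  9P = (4, 10)
  10P = (8, 1)
  11P = (11, 6)
Match found at i = 11.

k = 11


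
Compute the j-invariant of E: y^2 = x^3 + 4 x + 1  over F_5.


Delta = -16(4 a^3 + 27 b^2) mod 5 = 2
-1728 * (4 a)^3 = -1728 * (4*4)^3 mod 5 = 2
j = 2 * 2^(-1) mod 5 = 1

j = 1 (mod 5)


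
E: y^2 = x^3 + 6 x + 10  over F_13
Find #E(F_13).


For each x in F_13, count y with y^2 = x^3 + 6 x + 10 mod 13:
  x = 0: RHS = 10, y in [6, 7]  -> 2 point(s)
  x = 1: RHS = 4, y in [2, 11]  -> 2 point(s)
  x = 2: RHS = 4, y in [2, 11]  -> 2 point(s)
  x = 3: RHS = 3, y in [4, 9]  -> 2 point(s)
  x = 5: RHS = 9, y in [3, 10]  -> 2 point(s)
  x = 9: RHS = 0, y in [0]  -> 1 point(s)
  x = 10: RHS = 4, y in [2, 11]  -> 2 point(s)
  x = 11: RHS = 3, y in [4, 9]  -> 2 point(s)
  x = 12: RHS = 3, y in [4, 9]  -> 2 point(s)
Affine points: 17. Add the point at infinity: total = 18.

#E(F_13) = 18


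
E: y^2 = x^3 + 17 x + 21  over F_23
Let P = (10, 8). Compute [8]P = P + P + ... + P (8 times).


k = 8 = 1000_2 (binary, LSB first: 0001)
Double-and-add from P = (10, 8):
  bit 0 = 0: acc unchanged = O
  bit 1 = 0: acc unchanged = O
  bit 2 = 0: acc unchanged = O
  bit 3 = 1: acc = O + (8, 5) = (8, 5)

8P = (8, 5)


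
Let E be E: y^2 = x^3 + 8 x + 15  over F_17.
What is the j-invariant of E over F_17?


Delta = -16(4 a^3 + 27 b^2) mod 17 = 14
-1728 * (4 a)^3 = -1728 * (4*8)^3 mod 17 = 3
j = 3 * 14^(-1) mod 17 = 16

j = 16 (mod 17)


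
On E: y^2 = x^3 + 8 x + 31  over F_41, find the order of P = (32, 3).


Compute successive multiples of P until we hit O:
  1P = (32, 3)
  2P = (13, 6)
  3P = (0, 20)
  4P = (7, 26)
  5P = (18, 12)
  6P = (23, 0)
  7P = (18, 29)
  8P = (7, 15)
  ... (continuing to 12P)
  12P = O

ord(P) = 12


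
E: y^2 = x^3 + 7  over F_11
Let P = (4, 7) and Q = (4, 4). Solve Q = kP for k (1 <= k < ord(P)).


Enumerate multiples of P until we hit Q = (4, 4):
  1P = (4, 7)
  2P = (6, 5)
  3P = (2, 2)
  4P = (3, 1)
  5P = (7, 8)
  6P = (5, 0)
  7P = (7, 3)
  8P = (3, 10)
  9P = (2, 9)
  10P = (6, 6)
  11P = (4, 4)
Match found at i = 11.

k = 11


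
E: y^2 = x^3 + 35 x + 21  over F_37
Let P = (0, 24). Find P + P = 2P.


Doubling: s = (3 x1^2 + a) / (2 y1)
s = (3*0^2 + 35) / (2*24) mod 37 = 20
x3 = s^2 - 2 x1 mod 37 = 20^2 - 2*0 = 30
y3 = s (x1 - x3) - y1 mod 37 = 20 * (0 - 30) - 24 = 5

2P = (30, 5)


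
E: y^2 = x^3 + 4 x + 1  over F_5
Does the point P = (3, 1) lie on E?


Check whether y^2 = x^3 + 4 x + 1 (mod 5) for (x, y) = (3, 1).
LHS: y^2 = 1^2 mod 5 = 1
RHS: x^3 + 4 x + 1 = 3^3 + 4*3 + 1 mod 5 = 0
LHS != RHS

No, not on the curve


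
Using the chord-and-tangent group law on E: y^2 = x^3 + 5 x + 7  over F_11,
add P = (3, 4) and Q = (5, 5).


P != Q, so use the chord formula.
s = (y2 - y1) / (x2 - x1) = (1) / (2) mod 11 = 6
x3 = s^2 - x1 - x2 mod 11 = 6^2 - 3 - 5 = 6
y3 = s (x1 - x3) - y1 mod 11 = 6 * (3 - 6) - 4 = 0

P + Q = (6, 0)


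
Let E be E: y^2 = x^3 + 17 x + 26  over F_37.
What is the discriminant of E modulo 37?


4 a^3 + 27 b^2 = 4*17^3 + 27*26^2 = 19652 + 18252 = 37904
Delta = -16 * (37904) = -606464
Delta mod 37 = 3

Delta = 3 (mod 37)


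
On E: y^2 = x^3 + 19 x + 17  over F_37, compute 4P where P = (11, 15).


k = 4 = 100_2 (binary, LSB first: 001)
Double-and-add from P = (11, 15):
  bit 0 = 0: acc unchanged = O
  bit 1 = 0: acc unchanged = O
  bit 2 = 1: acc = O + (11, 22) = (11, 22)

4P = (11, 22)


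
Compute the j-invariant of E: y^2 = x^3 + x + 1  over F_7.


Delta = -16(4 a^3 + 27 b^2) mod 7 = 1
-1728 * (4 a)^3 = -1728 * (4*1)^3 mod 7 = 1
j = 1 * 1^(-1) mod 7 = 1

j = 1 (mod 7)


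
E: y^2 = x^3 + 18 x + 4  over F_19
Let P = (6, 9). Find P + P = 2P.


Doubling: s = (3 x1^2 + a) / (2 y1)
s = (3*6^2 + 18) / (2*9) mod 19 = 7
x3 = s^2 - 2 x1 mod 19 = 7^2 - 2*6 = 18
y3 = s (x1 - x3) - y1 mod 19 = 7 * (6 - 18) - 9 = 2

2P = (18, 2)


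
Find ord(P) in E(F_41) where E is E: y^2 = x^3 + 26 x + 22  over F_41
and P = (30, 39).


Compute successive multiples of P until we hit O:
  1P = (30, 39)
  2P = (6, 5)
  3P = (9, 1)
  4P = (38, 9)
  5P = (5, 21)
  6P = (22, 34)
  7P = (40, 6)
  8P = (11, 9)
  ... (continuing to 42P)
  42P = O

ord(P) = 42


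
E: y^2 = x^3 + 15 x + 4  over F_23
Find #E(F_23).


For each x in F_23, count y with y^2 = x^3 + 15 x + 4 mod 23:
  x = 0: RHS = 4, y in [2, 21]  -> 2 point(s)
  x = 4: RHS = 13, y in [6, 17]  -> 2 point(s)
  x = 10: RHS = 4, y in [2, 21]  -> 2 point(s)
  x = 12: RHS = 3, y in [7, 16]  -> 2 point(s)
  x = 13: RHS = 4, y in [2, 21]  -> 2 point(s)
  x = 15: RHS = 16, y in [4, 19]  -> 2 point(s)
  x = 16: RHS = 16, y in [4, 19]  -> 2 point(s)
  x = 19: RHS = 18, y in [8, 15]  -> 2 point(s)
  x = 20: RHS = 1, y in [1, 22]  -> 2 point(s)
  x = 21: RHS = 12, y in [9, 14]  -> 2 point(s)
Affine points: 20. Add the point at infinity: total = 21.

#E(F_23) = 21


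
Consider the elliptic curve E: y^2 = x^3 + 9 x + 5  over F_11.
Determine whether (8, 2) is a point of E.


Check whether y^2 = x^3 + 9 x + 5 (mod 11) for (x, y) = (8, 2).
LHS: y^2 = 2^2 mod 11 = 4
RHS: x^3 + 9 x + 5 = 8^3 + 9*8 + 5 mod 11 = 6
LHS != RHS

No, not on the curve


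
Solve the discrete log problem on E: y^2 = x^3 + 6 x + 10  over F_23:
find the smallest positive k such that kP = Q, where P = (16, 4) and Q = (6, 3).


Enumerate multiples of P until we hit Q = (6, 3):
  1P = (16, 4)
  2P = (15, 18)
  3P = (4, 12)
  4P = (6, 20)
  5P = (10, 14)
  6P = (10, 9)
  7P = (6, 3)
Match found at i = 7.

k = 7


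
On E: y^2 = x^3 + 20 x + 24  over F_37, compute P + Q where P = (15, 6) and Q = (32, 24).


P != Q, so use the chord formula.
s = (y2 - y1) / (x2 - x1) = (18) / (17) mod 37 = 25
x3 = s^2 - x1 - x2 mod 37 = 25^2 - 15 - 32 = 23
y3 = s (x1 - x3) - y1 mod 37 = 25 * (15 - 23) - 6 = 16

P + Q = (23, 16)


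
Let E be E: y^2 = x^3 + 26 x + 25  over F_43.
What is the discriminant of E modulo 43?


4 a^3 + 27 b^2 = 4*26^3 + 27*25^2 = 70304 + 16875 = 87179
Delta = -16 * (87179) = -1394864
Delta mod 43 = 13

Delta = 13 (mod 43)


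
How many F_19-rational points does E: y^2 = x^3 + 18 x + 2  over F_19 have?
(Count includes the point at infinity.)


For each x in F_19, count y with y^2 = x^3 + 18 x + 2 mod 19:
  x = 3: RHS = 7, y in [8, 11]  -> 2 point(s)
  x = 4: RHS = 5, y in [9, 10]  -> 2 point(s)
  x = 9: RHS = 0, y in [0]  -> 1 point(s)
  x = 10: RHS = 4, y in [2, 17]  -> 2 point(s)
  x = 11: RHS = 11, y in [7, 12]  -> 2 point(s)
  x = 13: RHS = 1, y in [1, 18]  -> 2 point(s)
  x = 16: RHS = 16, y in [4, 15]  -> 2 point(s)
Affine points: 13. Add the point at infinity: total = 14.

#E(F_19) = 14


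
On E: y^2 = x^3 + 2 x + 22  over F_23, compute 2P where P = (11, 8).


Doubling: s = (3 x1^2 + a) / (2 y1)
s = (3*11^2 + 2) / (2*8) mod 23 = 7
x3 = s^2 - 2 x1 mod 23 = 7^2 - 2*11 = 4
y3 = s (x1 - x3) - y1 mod 23 = 7 * (11 - 4) - 8 = 18

2P = (4, 18)


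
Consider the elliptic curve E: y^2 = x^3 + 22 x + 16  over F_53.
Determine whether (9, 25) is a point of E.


Check whether y^2 = x^3 + 22 x + 16 (mod 53) for (x, y) = (9, 25).
LHS: y^2 = 25^2 mod 53 = 42
RHS: x^3 + 22 x + 16 = 9^3 + 22*9 + 16 mod 53 = 42
LHS = RHS

Yes, on the curve


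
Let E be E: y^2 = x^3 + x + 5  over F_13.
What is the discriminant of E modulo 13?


4 a^3 + 27 b^2 = 4*1^3 + 27*5^2 = 4 + 675 = 679
Delta = -16 * (679) = -10864
Delta mod 13 = 4

Delta = 4 (mod 13)


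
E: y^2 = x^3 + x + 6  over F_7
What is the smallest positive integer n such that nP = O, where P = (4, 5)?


Compute successive multiples of P until we hit O:
  1P = (4, 5)
  2P = (6, 2)
  3P = (1, 1)
  4P = (3, 1)
  5P = (2, 3)
  6P = (2, 4)
  7P = (3, 6)
  8P = (1, 6)
  ... (continuing to 11P)
  11P = O

ord(P) = 11


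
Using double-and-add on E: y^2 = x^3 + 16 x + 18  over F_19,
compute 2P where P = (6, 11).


k = 2 = 10_2 (binary, LSB first: 01)
Double-and-add from P = (6, 11):
  bit 0 = 0: acc unchanged = O
  bit 1 = 1: acc = O + (16, 0) = (16, 0)

2P = (16, 0)


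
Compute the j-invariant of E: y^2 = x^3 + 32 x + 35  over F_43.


Delta = -16(4 a^3 + 27 b^2) mod 43 = 2
-1728 * (4 a)^3 = -1728 * (4*32)^3 mod 43 = 8
j = 8 * 2^(-1) mod 43 = 4

j = 4 (mod 43)


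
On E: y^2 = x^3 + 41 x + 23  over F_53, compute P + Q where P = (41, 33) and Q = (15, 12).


P != Q, so use the chord formula.
s = (y2 - y1) / (x2 - x1) = (32) / (27) mod 53 = 11
x3 = s^2 - x1 - x2 mod 53 = 11^2 - 41 - 15 = 12
y3 = s (x1 - x3) - y1 mod 53 = 11 * (41 - 12) - 33 = 21

P + Q = (12, 21)


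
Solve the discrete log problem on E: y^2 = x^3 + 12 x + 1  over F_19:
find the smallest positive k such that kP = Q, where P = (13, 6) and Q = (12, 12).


Enumerate multiples of P until we hit Q = (12, 12):
  1P = (13, 6)
  2P = (17, 11)
  3P = (6, 17)
  4P = (11, 18)
  5P = (12, 7)
  6P = (14, 14)
  7P = (18, 11)
  8P = (8, 18)
  9P = (3, 8)
  10P = (0, 18)
  11P = (10, 0)
  12P = (0, 1)
  13P = (3, 11)
  14P = (8, 1)
  15P = (18, 8)
  16P = (14, 5)
  17P = (12, 12)
Match found at i = 17.

k = 17


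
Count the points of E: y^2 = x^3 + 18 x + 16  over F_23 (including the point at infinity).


For each x in F_23, count y with y^2 = x^3 + 18 x + 16 mod 23:
  x = 0: RHS = 16, y in [4, 19]  -> 2 point(s)
  x = 1: RHS = 12, y in [9, 14]  -> 2 point(s)
  x = 5: RHS = 1, y in [1, 22]  -> 2 point(s)
  x = 6: RHS = 18, y in [8, 15]  -> 2 point(s)
  x = 7: RHS = 2, y in [5, 18]  -> 2 point(s)
  x = 10: RHS = 0, y in [0]  -> 1 point(s)
  x = 11: RHS = 4, y in [2, 21]  -> 2 point(s)
  x = 13: RHS = 9, y in [3, 20]  -> 2 point(s)
  x = 15: RHS = 4, y in [2, 21]  -> 2 point(s)
  x = 18: RHS = 8, y in [10, 13]  -> 2 point(s)
  x = 19: RHS = 18, y in [8, 15]  -> 2 point(s)
  x = 20: RHS = 4, y in [2, 21]  -> 2 point(s)
  x = 21: RHS = 18, y in [8, 15]  -> 2 point(s)
Affine points: 25. Add the point at infinity: total = 26.

#E(F_23) = 26


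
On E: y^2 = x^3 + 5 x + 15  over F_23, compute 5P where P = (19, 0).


k = 5 = 101_2 (binary, LSB first: 101)
Double-and-add from P = (19, 0):
  bit 0 = 1: acc = O + (19, 0) = (19, 0)
  bit 1 = 0: acc unchanged = (19, 0)
  bit 2 = 1: acc = (19, 0) + O = (19, 0)

5P = (19, 0)


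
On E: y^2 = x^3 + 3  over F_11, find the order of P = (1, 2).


Compute successive multiples of P until we hit O:
  1P = (1, 2)
  2P = (2, 0)
  3P = (1, 9)
  4P = O

ord(P) = 4


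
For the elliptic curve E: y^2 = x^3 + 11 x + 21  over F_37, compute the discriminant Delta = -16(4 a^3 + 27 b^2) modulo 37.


4 a^3 + 27 b^2 = 4*11^3 + 27*21^2 = 5324 + 11907 = 17231
Delta = -16 * (17231) = -275696
Delta mod 37 = 28

Delta = 28 (mod 37)


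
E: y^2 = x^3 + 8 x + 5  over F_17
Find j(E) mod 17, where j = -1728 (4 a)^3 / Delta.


Delta = -16(4 a^3 + 27 b^2) mod 17 = 3
-1728 * (4 a)^3 = -1728 * (4*8)^3 mod 17 = 3
j = 3 * 3^(-1) mod 17 = 1

j = 1 (mod 17)


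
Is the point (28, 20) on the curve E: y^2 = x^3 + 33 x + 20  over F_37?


Check whether y^2 = x^3 + 33 x + 20 (mod 37) for (x, y) = (28, 20).
LHS: y^2 = 20^2 mod 37 = 30
RHS: x^3 + 33 x + 20 = 28^3 + 33*28 + 20 mod 37 = 30
LHS = RHS

Yes, on the curve


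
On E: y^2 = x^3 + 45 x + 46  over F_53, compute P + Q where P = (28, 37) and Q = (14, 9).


P != Q, so use the chord formula.
s = (y2 - y1) / (x2 - x1) = (25) / (39) mod 53 = 2
x3 = s^2 - x1 - x2 mod 53 = 2^2 - 28 - 14 = 15
y3 = s (x1 - x3) - y1 mod 53 = 2 * (28 - 15) - 37 = 42

P + Q = (15, 42)


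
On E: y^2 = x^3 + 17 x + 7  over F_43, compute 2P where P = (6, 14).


Doubling: s = (3 x1^2 + a) / (2 y1)
s = (3*6^2 + 17) / (2*14) mod 43 = 6
x3 = s^2 - 2 x1 mod 43 = 6^2 - 2*6 = 24
y3 = s (x1 - x3) - y1 mod 43 = 6 * (6 - 24) - 14 = 7

2P = (24, 7)


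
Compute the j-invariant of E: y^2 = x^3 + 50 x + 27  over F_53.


Delta = -16(4 a^3 + 27 b^2) mod 53 = 30
-1728 * (4 a)^3 = -1728 * (4*50)^3 mod 53 = 17
j = 17 * 30^(-1) mod 53 = 20

j = 20 (mod 53)


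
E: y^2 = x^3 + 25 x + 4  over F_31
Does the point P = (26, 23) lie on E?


Check whether y^2 = x^3 + 25 x + 4 (mod 31) for (x, y) = (26, 23).
LHS: y^2 = 23^2 mod 31 = 2
RHS: x^3 + 25 x + 4 = 26^3 + 25*26 + 4 mod 31 = 2
LHS = RHS

Yes, on the curve


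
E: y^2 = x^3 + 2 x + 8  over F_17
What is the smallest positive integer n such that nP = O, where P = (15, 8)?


Compute successive multiples of P until we hit O:
  1P = (15, 8)
  2P = (13, 15)
  3P = (14, 14)
  4P = (7, 12)
  5P = (8, 14)
  6P = (10, 12)
  7P = (11, 16)
  8P = (12, 3)
  ... (continuing to 21P)
  21P = O

ord(P) = 21


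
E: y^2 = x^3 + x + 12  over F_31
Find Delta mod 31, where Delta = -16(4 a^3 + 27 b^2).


4 a^3 + 27 b^2 = 4*1^3 + 27*12^2 = 4 + 3888 = 3892
Delta = -16 * (3892) = -62272
Delta mod 31 = 7

Delta = 7 (mod 31)


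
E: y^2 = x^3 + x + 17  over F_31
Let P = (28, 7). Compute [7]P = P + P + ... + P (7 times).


k = 7 = 111_2 (binary, LSB first: 111)
Double-and-add from P = (28, 7):
  bit 0 = 1: acc = O + (28, 7) = (28, 7)
  bit 1 = 1: acc = (28, 7) + (10, 29) = (1, 22)
  bit 2 = 1: acc = (1, 22) + (18, 15) = (20, 15)

7P = (20, 15)


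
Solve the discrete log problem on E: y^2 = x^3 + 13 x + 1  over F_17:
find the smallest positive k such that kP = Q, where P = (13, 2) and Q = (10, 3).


Enumerate multiples of P until we hit Q = (10, 3):
  1P = (13, 2)
  2P = (10, 14)
  3P = (10, 3)
Match found at i = 3.

k = 3


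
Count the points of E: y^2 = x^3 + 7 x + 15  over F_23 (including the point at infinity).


For each x in F_23, count y with y^2 = x^3 + 7 x + 15 mod 23:
  x = 1: RHS = 0, y in [0]  -> 1 point(s)
  x = 7: RHS = 16, y in [4, 19]  -> 2 point(s)
  x = 8: RHS = 8, y in [10, 13]  -> 2 point(s)
  x = 9: RHS = 2, y in [5, 18]  -> 2 point(s)
  x = 10: RHS = 4, y in [2, 21]  -> 2 point(s)
  x = 13: RHS = 3, y in [7, 16]  -> 2 point(s)
  x = 18: RHS = 16, y in [4, 19]  -> 2 point(s)
  x = 20: RHS = 13, y in [6, 17]  -> 2 point(s)
  x = 21: RHS = 16, y in [4, 19]  -> 2 point(s)
Affine points: 17. Add the point at infinity: total = 18.

#E(F_23) = 18


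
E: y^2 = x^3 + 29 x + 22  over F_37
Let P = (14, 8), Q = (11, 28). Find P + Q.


P != Q, so use the chord formula.
s = (y2 - y1) / (x2 - x1) = (20) / (34) mod 37 = 18
x3 = s^2 - x1 - x2 mod 37 = 18^2 - 14 - 11 = 3
y3 = s (x1 - x3) - y1 mod 37 = 18 * (14 - 3) - 8 = 5

P + Q = (3, 5)


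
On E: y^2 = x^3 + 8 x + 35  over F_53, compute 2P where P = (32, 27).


Doubling: s = (3 x1^2 + a) / (2 y1)
s = (3*32^2 + 8) / (2*27) mod 53 = 6
x3 = s^2 - 2 x1 mod 53 = 6^2 - 2*32 = 25
y3 = s (x1 - x3) - y1 mod 53 = 6 * (32 - 25) - 27 = 15

2P = (25, 15)


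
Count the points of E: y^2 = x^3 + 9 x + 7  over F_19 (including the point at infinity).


For each x in F_19, count y with y^2 = x^3 + 9 x + 7 mod 19:
  x = 0: RHS = 7, y in [8, 11]  -> 2 point(s)
  x = 1: RHS = 17, y in [6, 13]  -> 2 point(s)
  x = 3: RHS = 4, y in [2, 17]  -> 2 point(s)
  x = 5: RHS = 6, y in [5, 14]  -> 2 point(s)
  x = 6: RHS = 11, y in [7, 12]  -> 2 point(s)
  x = 9: RHS = 0, y in [0]  -> 1 point(s)
  x = 12: RHS = 0, y in [0]  -> 1 point(s)
  x = 17: RHS = 0, y in [0]  -> 1 point(s)
  x = 18: RHS = 16, y in [4, 15]  -> 2 point(s)
Affine points: 15. Add the point at infinity: total = 16.

#E(F_19) = 16


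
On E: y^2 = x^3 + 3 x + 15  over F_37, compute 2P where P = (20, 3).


Doubling: s = (3 x1^2 + a) / (2 y1)
s = (3*20^2 + 3) / (2*3) mod 37 = 34
x3 = s^2 - 2 x1 mod 37 = 34^2 - 2*20 = 6
y3 = s (x1 - x3) - y1 mod 37 = 34 * (20 - 6) - 3 = 29

2P = (6, 29)


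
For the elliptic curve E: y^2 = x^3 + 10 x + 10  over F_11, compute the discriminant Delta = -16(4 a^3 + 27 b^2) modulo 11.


4 a^3 + 27 b^2 = 4*10^3 + 27*10^2 = 4000 + 2700 = 6700
Delta = -16 * (6700) = -107200
Delta mod 11 = 6

Delta = 6 (mod 11)


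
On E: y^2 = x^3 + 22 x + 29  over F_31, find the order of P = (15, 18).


Compute successive multiples of P until we hit O:
  1P = (15, 18)
  2P = (10, 28)
  3P = (10, 3)
  4P = (15, 13)
  5P = O

ord(P) = 5


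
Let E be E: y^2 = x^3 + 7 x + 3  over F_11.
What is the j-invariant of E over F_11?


Delta = -16(4 a^3 + 27 b^2) mod 11 = 10
-1728 * (4 a)^3 = -1728 * (4*7)^3 mod 11 = 4
j = 4 * 10^(-1) mod 11 = 7

j = 7 (mod 11)


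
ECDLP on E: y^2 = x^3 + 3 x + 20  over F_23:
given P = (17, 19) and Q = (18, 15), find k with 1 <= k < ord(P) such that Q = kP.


Enumerate multiples of P until we hit Q = (18, 15):
  1P = (17, 19)
  2P = (18, 15)
Match found at i = 2.

k = 2


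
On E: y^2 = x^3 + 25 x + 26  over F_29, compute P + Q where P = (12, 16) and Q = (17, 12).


P != Q, so use the chord formula.
s = (y2 - y1) / (x2 - x1) = (25) / (5) mod 29 = 5
x3 = s^2 - x1 - x2 mod 29 = 5^2 - 12 - 17 = 25
y3 = s (x1 - x3) - y1 mod 29 = 5 * (12 - 25) - 16 = 6

P + Q = (25, 6)


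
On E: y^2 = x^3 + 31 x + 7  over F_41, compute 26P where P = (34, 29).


k = 26 = 11010_2 (binary, LSB first: 01011)
Double-and-add from P = (34, 29):
  bit 0 = 0: acc unchanged = O
  bit 1 = 1: acc = O + (30, 37) = (30, 37)
  bit 2 = 0: acc unchanged = (30, 37)
  bit 3 = 1: acc = (30, 37) + (9, 20) = (10, 28)
  bit 4 = 1: acc = (10, 28) + (28, 20) = (28, 21)

26P = (28, 21)


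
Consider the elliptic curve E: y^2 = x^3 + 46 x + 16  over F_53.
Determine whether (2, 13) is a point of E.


Check whether y^2 = x^3 + 46 x + 16 (mod 53) for (x, y) = (2, 13).
LHS: y^2 = 13^2 mod 53 = 10
RHS: x^3 + 46 x + 16 = 2^3 + 46*2 + 16 mod 53 = 10
LHS = RHS

Yes, on the curve


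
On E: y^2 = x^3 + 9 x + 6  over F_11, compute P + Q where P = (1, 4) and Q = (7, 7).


P != Q, so use the chord formula.
s = (y2 - y1) / (x2 - x1) = (3) / (6) mod 11 = 6
x3 = s^2 - x1 - x2 mod 11 = 6^2 - 1 - 7 = 6
y3 = s (x1 - x3) - y1 mod 11 = 6 * (1 - 6) - 4 = 10

P + Q = (6, 10)


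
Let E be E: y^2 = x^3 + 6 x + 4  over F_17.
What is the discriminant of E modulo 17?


4 a^3 + 27 b^2 = 4*6^3 + 27*4^2 = 864 + 432 = 1296
Delta = -16 * (1296) = -20736
Delta mod 17 = 4

Delta = 4 (mod 17)


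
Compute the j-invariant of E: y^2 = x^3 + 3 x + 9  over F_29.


Delta = -16(4 a^3 + 27 b^2) mod 29 = 23
-1728 * (4 a)^3 = -1728 * (4*3)^3 mod 29 = 1
j = 1 * 23^(-1) mod 29 = 24

j = 24 (mod 29)


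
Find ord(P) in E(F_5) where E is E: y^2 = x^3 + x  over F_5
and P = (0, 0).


Compute successive multiples of P until we hit O:
  1P = (0, 0)
  2P = O

ord(P) = 2


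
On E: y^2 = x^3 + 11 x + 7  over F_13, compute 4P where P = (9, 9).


k = 4 = 100_2 (binary, LSB first: 001)
Double-and-add from P = (9, 9):
  bit 0 = 0: acc unchanged = O
  bit 1 = 0: acc unchanged = O
  bit 2 = 1: acc = O + (8, 10) = (8, 10)

4P = (8, 10)


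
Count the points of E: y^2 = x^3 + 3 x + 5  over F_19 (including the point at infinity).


For each x in F_19, count y with y^2 = x^3 + 3 x + 5 mod 19:
  x = 0: RHS = 5, y in [9, 10]  -> 2 point(s)
  x = 1: RHS = 9, y in [3, 16]  -> 2 point(s)
  x = 2: RHS = 0, y in [0]  -> 1 point(s)
  x = 4: RHS = 5, y in [9, 10]  -> 2 point(s)
  x = 6: RHS = 11, y in [7, 12]  -> 2 point(s)
  x = 8: RHS = 9, y in [3, 16]  -> 2 point(s)
  x = 9: RHS = 1, y in [1, 18]  -> 2 point(s)
  x = 10: RHS = 9, y in [3, 16]  -> 2 point(s)
  x = 11: RHS = 1, y in [1, 18]  -> 2 point(s)
  x = 14: RHS = 17, y in [6, 13]  -> 2 point(s)
  x = 15: RHS = 5, y in [9, 10]  -> 2 point(s)
  x = 16: RHS = 7, y in [8, 11]  -> 2 point(s)
  x = 18: RHS = 1, y in [1, 18]  -> 2 point(s)
Affine points: 25. Add the point at infinity: total = 26.

#E(F_19) = 26


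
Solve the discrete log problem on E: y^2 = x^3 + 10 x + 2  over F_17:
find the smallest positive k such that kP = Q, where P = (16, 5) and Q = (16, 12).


Enumerate multiples of P until we hit Q = (16, 12):
  1P = (16, 5)
  2P = (11, 10)
  3P = (8, 4)
  4P = (14, 8)
  5P = (2, 8)
  6P = (0, 11)
  7P = (3, 5)
  8P = (15, 12)
  9P = (1, 9)
  10P = (4, 2)
  11P = (13, 0)
  12P = (4, 15)
  13P = (1, 8)
  14P = (15, 5)
  15P = (3, 12)
  16P = (0, 6)
  17P = (2, 9)
  18P = (14, 9)
  19P = (8, 13)
  20P = (11, 7)
  21P = (16, 12)
Match found at i = 21.

k = 21


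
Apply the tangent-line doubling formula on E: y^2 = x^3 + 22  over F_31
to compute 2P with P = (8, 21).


Doubling: s = (3 x1^2 + a) / (2 y1)
s = (3*8^2 + 0) / (2*21) mod 31 = 9
x3 = s^2 - 2 x1 mod 31 = 9^2 - 2*8 = 3
y3 = s (x1 - x3) - y1 mod 31 = 9 * (8 - 3) - 21 = 24

2P = (3, 24)


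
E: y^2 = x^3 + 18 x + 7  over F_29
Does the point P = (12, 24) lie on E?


Check whether y^2 = x^3 + 18 x + 7 (mod 29) for (x, y) = (12, 24).
LHS: y^2 = 24^2 mod 29 = 25
RHS: x^3 + 18 x + 7 = 12^3 + 18*12 + 7 mod 29 = 8
LHS != RHS

No, not on the curve


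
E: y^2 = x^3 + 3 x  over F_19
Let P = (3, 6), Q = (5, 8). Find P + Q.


P != Q, so use the chord formula.
s = (y2 - y1) / (x2 - x1) = (2) / (2) mod 19 = 1
x3 = s^2 - x1 - x2 mod 19 = 1^2 - 3 - 5 = 12
y3 = s (x1 - x3) - y1 mod 19 = 1 * (3 - 12) - 6 = 4

P + Q = (12, 4)


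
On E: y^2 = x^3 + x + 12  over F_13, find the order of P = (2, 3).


Compute successive multiples of P until we hit O:
  1P = (2, 3)
  2P = (9, 10)
  3P = (3, 9)
  4P = (5, 5)
  5P = (5, 8)
  6P = (3, 4)
  7P = (9, 3)
  8P = (2, 10)
  ... (continuing to 9P)
  9P = O

ord(P) = 9


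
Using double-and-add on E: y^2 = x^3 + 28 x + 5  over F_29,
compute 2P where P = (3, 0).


k = 2 = 10_2 (binary, LSB first: 01)
Double-and-add from P = (3, 0):
  bit 0 = 0: acc unchanged = O
  bit 1 = 1: acc = O + O = O

2P = O


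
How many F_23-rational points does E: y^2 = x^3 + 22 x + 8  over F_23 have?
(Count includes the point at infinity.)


For each x in F_23, count y with y^2 = x^3 + 22 x + 8 mod 23:
  x = 0: RHS = 8, y in [10, 13]  -> 2 point(s)
  x = 1: RHS = 8, y in [10, 13]  -> 2 point(s)
  x = 3: RHS = 9, y in [3, 20]  -> 2 point(s)
  x = 5: RHS = 13, y in [6, 17]  -> 2 point(s)
  x = 8: RHS = 6, y in [11, 12]  -> 2 point(s)
  x = 10: RHS = 9, y in [3, 20]  -> 2 point(s)
  x = 14: RHS = 1, y in [1, 22]  -> 2 point(s)
  x = 18: RHS = 3, y in [7, 16]  -> 2 point(s)
  x = 21: RHS = 2, y in [5, 18]  -> 2 point(s)
  x = 22: RHS = 8, y in [10, 13]  -> 2 point(s)
Affine points: 20. Add the point at infinity: total = 21.

#E(F_23) = 21


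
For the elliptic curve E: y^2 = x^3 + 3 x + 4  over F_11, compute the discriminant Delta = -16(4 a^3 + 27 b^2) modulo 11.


4 a^3 + 27 b^2 = 4*3^3 + 27*4^2 = 108 + 432 = 540
Delta = -16 * (540) = -8640
Delta mod 11 = 6

Delta = 6 (mod 11)


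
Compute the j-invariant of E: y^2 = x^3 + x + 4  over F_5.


Delta = -16(4 a^3 + 27 b^2) mod 5 = 4
-1728 * (4 a)^3 = -1728 * (4*1)^3 mod 5 = 3
j = 3 * 4^(-1) mod 5 = 2

j = 2 (mod 5)


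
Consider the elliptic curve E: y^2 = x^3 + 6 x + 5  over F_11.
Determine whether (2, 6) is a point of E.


Check whether y^2 = x^3 + 6 x + 5 (mod 11) for (x, y) = (2, 6).
LHS: y^2 = 6^2 mod 11 = 3
RHS: x^3 + 6 x + 5 = 2^3 + 6*2 + 5 mod 11 = 3
LHS = RHS

Yes, on the curve


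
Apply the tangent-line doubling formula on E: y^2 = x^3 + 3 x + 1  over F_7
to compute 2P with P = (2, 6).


Doubling: s = (3 x1^2 + a) / (2 y1)
s = (3*2^2 + 3) / (2*6) mod 7 = 3
x3 = s^2 - 2 x1 mod 7 = 3^2 - 2*2 = 5
y3 = s (x1 - x3) - y1 mod 7 = 3 * (2 - 5) - 6 = 6

2P = (5, 6)


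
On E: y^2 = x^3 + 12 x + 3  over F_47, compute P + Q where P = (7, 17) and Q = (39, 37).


P != Q, so use the chord formula.
s = (y2 - y1) / (x2 - x1) = (20) / (32) mod 47 = 30
x3 = s^2 - x1 - x2 mod 47 = 30^2 - 7 - 39 = 8
y3 = s (x1 - x3) - y1 mod 47 = 30 * (7 - 8) - 17 = 0

P + Q = (8, 0)


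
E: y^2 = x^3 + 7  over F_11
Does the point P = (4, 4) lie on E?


Check whether y^2 = x^3 + 0 x + 7 (mod 11) for (x, y) = (4, 4).
LHS: y^2 = 4^2 mod 11 = 5
RHS: x^3 + 0 x + 7 = 4^3 + 0*4 + 7 mod 11 = 5
LHS = RHS

Yes, on the curve


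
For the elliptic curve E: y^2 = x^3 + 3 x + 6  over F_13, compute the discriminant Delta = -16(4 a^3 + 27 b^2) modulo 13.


4 a^3 + 27 b^2 = 4*3^3 + 27*6^2 = 108 + 972 = 1080
Delta = -16 * (1080) = -17280
Delta mod 13 = 10

Delta = 10 (mod 13)


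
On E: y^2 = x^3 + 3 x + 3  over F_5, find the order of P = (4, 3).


Compute successive multiples of P until we hit O:
  1P = (4, 3)
  2P = (3, 3)
  3P = (3, 2)
  4P = (4, 2)
  5P = O

ord(P) = 5


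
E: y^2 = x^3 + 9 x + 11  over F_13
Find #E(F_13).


For each x in F_13, count y with y^2 = x^3 + 9 x + 11 mod 13:
  x = 3: RHS = 0, y in [0]  -> 1 point(s)
  x = 5: RHS = 12, y in [5, 8]  -> 2 point(s)
  x = 7: RHS = 1, y in [1, 12]  -> 2 point(s)
  x = 8: RHS = 10, y in [6, 7]  -> 2 point(s)
  x = 10: RHS = 9, y in [3, 10]  -> 2 point(s)
  x = 12: RHS = 1, y in [1, 12]  -> 2 point(s)
Affine points: 11. Add the point at infinity: total = 12.

#E(F_13) = 12


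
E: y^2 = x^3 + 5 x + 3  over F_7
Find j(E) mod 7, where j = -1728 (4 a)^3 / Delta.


Delta = -16(4 a^3 + 27 b^2) mod 7 = 5
-1728 * (4 a)^3 = -1728 * (4*5)^3 mod 7 = 6
j = 6 * 5^(-1) mod 7 = 4

j = 4 (mod 7)


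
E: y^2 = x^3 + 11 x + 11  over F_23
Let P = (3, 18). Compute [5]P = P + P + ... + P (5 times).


k = 5 = 101_2 (binary, LSB first: 101)
Double-and-add from P = (3, 18):
  bit 0 = 1: acc = O + (3, 18) = (3, 18)
  bit 1 = 0: acc unchanged = (3, 18)
  bit 2 = 1: acc = (3, 18) + (19, 8) = (19, 15)

5P = (19, 15)


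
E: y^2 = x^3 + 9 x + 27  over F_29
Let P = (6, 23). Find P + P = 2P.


Doubling: s = (3 x1^2 + a) / (2 y1)
s = (3*6^2 + 9) / (2*23) mod 29 = 12
x3 = s^2 - 2 x1 mod 29 = 12^2 - 2*6 = 16
y3 = s (x1 - x3) - y1 mod 29 = 12 * (6 - 16) - 23 = 2

2P = (16, 2)


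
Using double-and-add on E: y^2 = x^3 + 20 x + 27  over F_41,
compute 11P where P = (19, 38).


k = 11 = 1011_2 (binary, LSB first: 1101)
Double-and-add from P = (19, 38):
  bit 0 = 1: acc = O + (19, 38) = (19, 38)
  bit 1 = 1: acc = (19, 38) + (8, 24) = (39, 26)
  bit 2 = 0: acc unchanged = (39, 26)
  bit 3 = 1: acc = (39, 26) + (31, 37) = (3, 27)

11P = (3, 27)


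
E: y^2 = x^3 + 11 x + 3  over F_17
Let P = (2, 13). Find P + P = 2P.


Doubling: s = (3 x1^2 + a) / (2 y1)
s = (3*2^2 + 11) / (2*13) mod 17 = 12
x3 = s^2 - 2 x1 mod 17 = 12^2 - 2*2 = 4
y3 = s (x1 - x3) - y1 mod 17 = 12 * (2 - 4) - 13 = 14

2P = (4, 14)


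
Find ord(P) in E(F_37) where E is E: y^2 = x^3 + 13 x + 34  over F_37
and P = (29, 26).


Compute successive multiples of P until we hit O:
  1P = (29, 26)
  2P = (26, 15)
  3P = (16, 34)
  4P = (25, 0)
  5P = (16, 3)
  6P = (26, 22)
  7P = (29, 11)
  8P = O

ord(P) = 8


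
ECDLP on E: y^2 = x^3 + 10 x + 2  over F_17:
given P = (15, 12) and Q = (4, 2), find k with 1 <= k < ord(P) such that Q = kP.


Enumerate multiples of P until we hit Q = (4, 2):
  1P = (15, 12)
  2P = (0, 6)
  3P = (11, 10)
  4P = (4, 2)
Match found at i = 4.

k = 4
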